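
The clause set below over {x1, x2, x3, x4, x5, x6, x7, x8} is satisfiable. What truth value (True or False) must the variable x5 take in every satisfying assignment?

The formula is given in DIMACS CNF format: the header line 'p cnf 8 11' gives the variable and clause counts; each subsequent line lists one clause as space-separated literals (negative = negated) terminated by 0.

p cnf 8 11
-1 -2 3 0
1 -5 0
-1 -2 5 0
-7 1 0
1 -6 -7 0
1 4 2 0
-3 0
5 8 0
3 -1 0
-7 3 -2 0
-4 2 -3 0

False

Suppose x5 = True.
From the singleton clause (x1), x1 = True.
From the singleton clause (¬x3), x3 = False.
That conflicts with the unit clause (x3).
So every satisfying assignment has x5 = False.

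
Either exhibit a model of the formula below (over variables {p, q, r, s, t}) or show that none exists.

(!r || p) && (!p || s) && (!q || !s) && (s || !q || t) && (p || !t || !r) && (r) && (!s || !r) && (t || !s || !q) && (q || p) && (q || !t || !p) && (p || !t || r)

From the singleton clause (r), r = true.
From the singleton clause (p), p = true.
From the singleton clause (s), s = true.
Now (!s) is unsatisfied and unit — conflict.

UNSATISFIABLE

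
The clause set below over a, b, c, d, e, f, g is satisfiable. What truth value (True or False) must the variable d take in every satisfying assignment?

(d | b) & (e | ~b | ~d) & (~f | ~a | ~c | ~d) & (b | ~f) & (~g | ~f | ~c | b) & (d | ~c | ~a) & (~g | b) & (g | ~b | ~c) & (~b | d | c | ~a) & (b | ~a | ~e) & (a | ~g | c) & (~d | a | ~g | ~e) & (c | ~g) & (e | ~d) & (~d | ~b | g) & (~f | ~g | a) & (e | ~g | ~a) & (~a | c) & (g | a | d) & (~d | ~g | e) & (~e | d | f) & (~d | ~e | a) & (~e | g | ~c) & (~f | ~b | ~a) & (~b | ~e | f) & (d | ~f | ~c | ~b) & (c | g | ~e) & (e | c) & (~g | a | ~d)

False

Suppose d = 1.
Unit clause (e) forces e = 1.
Unit clause (a) forces a = 1.
Unit clause (b) forces b = 1.
Unit clause (g) forces g = 1.
Unit clause (c) forces c = 1.
Unit clause (~f) forces f = 0.
But (f) is also a unit clause — contradiction.
So every satisfying assignment has d = False.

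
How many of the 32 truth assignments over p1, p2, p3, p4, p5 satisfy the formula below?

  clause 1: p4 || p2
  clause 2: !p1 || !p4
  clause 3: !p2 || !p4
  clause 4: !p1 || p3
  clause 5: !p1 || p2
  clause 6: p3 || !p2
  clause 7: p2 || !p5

6

There are 2^5 = 32 truth assignments over (p1, p2, p3, p4, p5).
Split on p5. With p5 = true, the clauses containing p5 are satisfied and !p5 drops from the rest; 2 of the 2^4 = 16 assignments to the other variables satisfy what remains.
With p5 = false, by the same count on the reduced clause set, 4 assignments work.
(One model: p1=F, p2=F, p3=F, p4=T, p5=F.)
Total: 2 + 4 = 6.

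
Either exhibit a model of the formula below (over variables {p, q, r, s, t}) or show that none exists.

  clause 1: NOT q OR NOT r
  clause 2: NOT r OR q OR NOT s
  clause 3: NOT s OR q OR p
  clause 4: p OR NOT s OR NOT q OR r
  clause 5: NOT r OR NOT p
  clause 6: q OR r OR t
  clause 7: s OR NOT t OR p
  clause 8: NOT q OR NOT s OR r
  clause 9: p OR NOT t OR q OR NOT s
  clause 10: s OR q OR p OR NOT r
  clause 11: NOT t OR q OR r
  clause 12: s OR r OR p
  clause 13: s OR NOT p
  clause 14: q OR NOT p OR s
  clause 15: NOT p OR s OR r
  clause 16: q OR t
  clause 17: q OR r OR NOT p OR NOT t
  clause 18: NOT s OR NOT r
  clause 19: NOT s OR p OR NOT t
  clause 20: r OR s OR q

UNSATISFIABLE

Branch on q: set q = false.
(t) alone gives t = true.
(r) alone gives r = true.
(NOT s) alone gives s = false.
(NOT p) alone gives p = false.
But (p) is also a unit clause — contradiction.
That branch fails; take q = true instead.
(NOT r) alone gives r = false.
(NOT s) alone gives s = false.
(p) alone gives p = true.
But (NOT p) is also a unit clause — contradiction.
Either choice for q ends in contradiction.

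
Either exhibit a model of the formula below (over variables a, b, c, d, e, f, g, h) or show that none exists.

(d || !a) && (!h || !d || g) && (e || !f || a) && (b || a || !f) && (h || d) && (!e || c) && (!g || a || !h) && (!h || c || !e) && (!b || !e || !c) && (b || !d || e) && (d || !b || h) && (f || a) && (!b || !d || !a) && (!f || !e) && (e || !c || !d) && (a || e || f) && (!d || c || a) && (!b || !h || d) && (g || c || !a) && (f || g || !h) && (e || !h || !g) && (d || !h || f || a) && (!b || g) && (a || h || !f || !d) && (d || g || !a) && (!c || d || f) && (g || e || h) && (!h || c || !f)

Try d = true.
Try h = false.
Try e = true.
Unit clause (c) forces c = true.
Unit clause (!b) forces b = false.
Unit clause (!f) forces f = false.
Unit clause (a) forces a = true.
Every clause is now satisfied; g is unconstrained.

a ↦ true; b ↦ false; c ↦ true; d ↦ true; e ↦ true; f ↦ false; g ↦ true; h ↦ false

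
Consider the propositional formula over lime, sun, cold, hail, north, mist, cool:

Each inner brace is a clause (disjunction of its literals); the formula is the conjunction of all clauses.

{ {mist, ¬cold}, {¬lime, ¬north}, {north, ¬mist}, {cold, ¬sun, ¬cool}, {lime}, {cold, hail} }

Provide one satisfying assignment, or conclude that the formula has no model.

lime=True, sun=False, cold=False, hail=True, north=False, mist=False, cool=True

From the singleton clause (lime), lime = True.
From the singleton clause (¬north), north = False.
From the singleton clause (¬mist), mist = False.
From the singleton clause (¬cold), cold = False.
From the singleton clause (hail), hail = True.
Case sun = False:
No clause remains; cool is free.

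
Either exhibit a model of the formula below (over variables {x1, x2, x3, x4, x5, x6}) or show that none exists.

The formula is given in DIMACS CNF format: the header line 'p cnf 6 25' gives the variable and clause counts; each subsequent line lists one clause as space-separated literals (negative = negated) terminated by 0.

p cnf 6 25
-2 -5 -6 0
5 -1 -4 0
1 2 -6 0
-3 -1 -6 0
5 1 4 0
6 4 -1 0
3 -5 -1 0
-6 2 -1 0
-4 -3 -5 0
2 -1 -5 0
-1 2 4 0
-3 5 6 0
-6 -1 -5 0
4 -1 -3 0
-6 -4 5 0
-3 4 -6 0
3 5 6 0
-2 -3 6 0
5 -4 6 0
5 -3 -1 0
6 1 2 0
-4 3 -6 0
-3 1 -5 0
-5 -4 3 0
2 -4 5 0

Branch on x2: set x2 = True.
Branch on x5: set x5 = False.
Branch on x1: set x1 = True.
(¬x4) alone gives x4 = False.
(x6) alone gives x6 = True.
(¬x3) alone gives x3 = False.
All clauses are satisfied.

x1: True; x2: True; x3: False; x4: False; x5: False; x6: True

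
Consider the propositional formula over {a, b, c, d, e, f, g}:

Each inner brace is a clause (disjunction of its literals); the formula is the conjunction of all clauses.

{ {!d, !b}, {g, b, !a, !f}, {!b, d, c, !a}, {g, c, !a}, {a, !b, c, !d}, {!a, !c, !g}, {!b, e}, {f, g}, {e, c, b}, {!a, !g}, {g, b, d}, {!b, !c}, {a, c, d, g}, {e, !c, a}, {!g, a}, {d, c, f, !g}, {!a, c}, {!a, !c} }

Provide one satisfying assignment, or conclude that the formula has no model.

Branch on d: set d = true.
(!b) alone gives b = false.
Branch on f: set f = true.
Branch on g: set g = false.
(!a) alone gives a = false.
Branch on e: set e = true.
All clauses hold; c can take either value.

a ↦ false; b ↦ false; c ↦ true; d ↦ true; e ↦ true; f ↦ true; g ↦ false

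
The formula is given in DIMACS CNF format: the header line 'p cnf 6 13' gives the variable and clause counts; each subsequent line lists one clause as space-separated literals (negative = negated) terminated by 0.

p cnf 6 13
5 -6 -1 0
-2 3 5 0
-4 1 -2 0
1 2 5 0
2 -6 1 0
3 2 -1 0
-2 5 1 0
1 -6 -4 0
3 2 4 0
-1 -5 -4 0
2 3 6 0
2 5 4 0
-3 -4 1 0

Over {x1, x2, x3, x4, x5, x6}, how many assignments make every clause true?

There are 2^6 = 64 truth assignments over (x1, x2, x3, x4, x5, x6).
Split on x1. With x1 = True, the clauses containing x1 are satisfied and ¬x1 drops from the rest; 9 of the 2^5 = 32 assignments to the other variables satisfy what remains.
With x1 = False, by the same count on the reduced clause set, 5 assignments work.
(One model: x1=F, x2=F, x3=T, x4=F, x5=T, x6=F.)
Total: 9 + 5 = 14.

14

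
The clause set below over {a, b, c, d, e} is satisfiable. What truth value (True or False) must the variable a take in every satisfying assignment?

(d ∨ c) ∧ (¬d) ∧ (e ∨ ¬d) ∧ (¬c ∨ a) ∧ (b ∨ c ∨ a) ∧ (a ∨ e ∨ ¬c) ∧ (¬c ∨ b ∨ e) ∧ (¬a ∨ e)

Suppose a = False.
From the singleton clause (¬d), d = False.
From the singleton clause (c), c = True.
But (¬c) is also a unit clause — contradiction.
So every satisfying assignment has a = True.

True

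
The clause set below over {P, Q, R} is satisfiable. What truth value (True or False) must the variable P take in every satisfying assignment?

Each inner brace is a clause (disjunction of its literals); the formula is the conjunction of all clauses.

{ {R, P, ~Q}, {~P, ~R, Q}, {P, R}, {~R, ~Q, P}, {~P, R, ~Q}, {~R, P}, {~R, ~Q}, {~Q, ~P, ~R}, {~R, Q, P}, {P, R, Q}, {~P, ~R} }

Suppose P = 0.
From the singleton clause (R), R = 1.
That conflicts with the unit clause (~R).
So every satisfying assignment has P = True.

True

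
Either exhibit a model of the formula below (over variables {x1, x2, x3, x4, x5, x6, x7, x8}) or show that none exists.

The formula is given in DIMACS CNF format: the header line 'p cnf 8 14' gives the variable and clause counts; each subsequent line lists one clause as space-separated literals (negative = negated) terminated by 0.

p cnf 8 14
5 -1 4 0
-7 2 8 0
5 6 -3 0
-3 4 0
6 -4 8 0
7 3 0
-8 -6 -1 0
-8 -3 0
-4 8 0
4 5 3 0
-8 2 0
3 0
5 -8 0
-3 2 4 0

UNSATISFIABLE

Unit clause (x3) forces x3 = True.
Unit clause (x4) forces x4 = True.
Unit clause (¬x8) forces x8 = False.
That conflicts with the unit clause (x8).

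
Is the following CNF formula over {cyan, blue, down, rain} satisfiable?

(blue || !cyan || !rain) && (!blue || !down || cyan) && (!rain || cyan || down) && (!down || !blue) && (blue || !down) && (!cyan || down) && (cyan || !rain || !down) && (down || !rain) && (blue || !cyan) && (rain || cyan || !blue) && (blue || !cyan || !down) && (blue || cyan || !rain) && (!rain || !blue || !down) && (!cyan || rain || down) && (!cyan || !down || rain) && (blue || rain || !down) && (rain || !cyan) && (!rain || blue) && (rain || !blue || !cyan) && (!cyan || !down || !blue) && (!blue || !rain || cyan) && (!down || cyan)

Try down = false.
From the singleton clause (!cyan), cyan = false.
From the singleton clause (!rain), rain = false.
From the singleton clause (!blue), blue = false.
This assignment satisfies each clause.
A satisfying assignment: cyan ↦ false, blue ↦ false, down ↦ false, rain ↦ false.

Satisfiable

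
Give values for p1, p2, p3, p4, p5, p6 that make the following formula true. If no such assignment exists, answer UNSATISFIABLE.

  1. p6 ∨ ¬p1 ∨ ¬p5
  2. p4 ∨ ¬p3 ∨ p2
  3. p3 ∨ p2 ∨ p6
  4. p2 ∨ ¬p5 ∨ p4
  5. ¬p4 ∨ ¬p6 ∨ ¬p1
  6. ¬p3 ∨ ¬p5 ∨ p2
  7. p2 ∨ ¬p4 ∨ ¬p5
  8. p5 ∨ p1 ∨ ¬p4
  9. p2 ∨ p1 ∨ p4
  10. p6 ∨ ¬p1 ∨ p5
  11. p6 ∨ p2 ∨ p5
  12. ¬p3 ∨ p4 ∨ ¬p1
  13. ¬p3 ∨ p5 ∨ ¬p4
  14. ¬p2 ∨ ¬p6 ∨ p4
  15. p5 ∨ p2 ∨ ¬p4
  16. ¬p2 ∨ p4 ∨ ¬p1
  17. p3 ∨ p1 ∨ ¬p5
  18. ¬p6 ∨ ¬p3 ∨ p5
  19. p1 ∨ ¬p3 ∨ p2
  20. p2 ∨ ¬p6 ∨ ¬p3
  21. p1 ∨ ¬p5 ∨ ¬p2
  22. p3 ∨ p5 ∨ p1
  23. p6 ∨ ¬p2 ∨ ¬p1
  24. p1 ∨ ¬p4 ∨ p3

Try p6 = False.
Try p1 = False.
Try p3 = True.
Unit clause (p2) forces p2 = True.
Unit clause (¬p5) forces p5 = False.
Unit clause (¬p4) forces p4 = False.
This assignment satisfies each clause.

p1=False; p2=True; p3=True; p4=False; p5=False; p6=False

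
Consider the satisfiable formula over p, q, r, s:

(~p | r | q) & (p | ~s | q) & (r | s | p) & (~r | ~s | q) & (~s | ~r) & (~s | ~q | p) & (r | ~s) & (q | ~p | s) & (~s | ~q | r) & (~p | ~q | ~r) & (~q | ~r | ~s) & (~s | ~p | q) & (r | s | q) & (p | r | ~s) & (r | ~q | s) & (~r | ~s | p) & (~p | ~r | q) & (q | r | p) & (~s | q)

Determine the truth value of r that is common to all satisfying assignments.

True

Suppose r = 0.
The clause (~s) is unit, so s = 0.
The clause (p) is unit, so p = 1.
The clause (q) is unit, so q = 1.
But (~q) is also a unit clause — contradiction.
So every satisfying assignment has r = True.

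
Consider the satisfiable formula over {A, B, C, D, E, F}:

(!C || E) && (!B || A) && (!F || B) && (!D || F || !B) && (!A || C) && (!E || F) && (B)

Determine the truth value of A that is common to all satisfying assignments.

True

Suppose A = false.
From the singleton clause (!B), B = false.
Now (B) is unsatisfied and unit — conflict.
So every satisfying assignment has A = True.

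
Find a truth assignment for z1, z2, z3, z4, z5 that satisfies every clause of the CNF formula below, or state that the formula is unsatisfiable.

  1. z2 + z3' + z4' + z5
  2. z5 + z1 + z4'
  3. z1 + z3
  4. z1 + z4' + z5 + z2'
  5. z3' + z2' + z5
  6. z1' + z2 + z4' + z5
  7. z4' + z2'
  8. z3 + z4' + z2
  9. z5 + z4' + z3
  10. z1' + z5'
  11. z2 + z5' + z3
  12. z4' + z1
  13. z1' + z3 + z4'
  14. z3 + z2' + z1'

z1=0, z2=1, z3=1, z4=0, z5=1

Branch on z1: set z1 = 0.
(z3) alone gives z3 = 1.
(z4') alone gives z4 = 0.
Branch on z2: set z2 = 1.
(z5) alone gives z5 = 1.
This assignment satisfies each clause.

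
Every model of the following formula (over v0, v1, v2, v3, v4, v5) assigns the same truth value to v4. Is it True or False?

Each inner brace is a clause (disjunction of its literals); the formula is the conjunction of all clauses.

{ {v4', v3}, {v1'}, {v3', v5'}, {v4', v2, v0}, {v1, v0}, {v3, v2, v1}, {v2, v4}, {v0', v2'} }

True

Suppose v4 = 0.
(v1') alone gives v1 = 0.
(v0) alone gives v0 = 1.
(v2) alone gives v2 = 1.
That conflicts with the unit clause (v2').
So every satisfying assignment has v4 = True.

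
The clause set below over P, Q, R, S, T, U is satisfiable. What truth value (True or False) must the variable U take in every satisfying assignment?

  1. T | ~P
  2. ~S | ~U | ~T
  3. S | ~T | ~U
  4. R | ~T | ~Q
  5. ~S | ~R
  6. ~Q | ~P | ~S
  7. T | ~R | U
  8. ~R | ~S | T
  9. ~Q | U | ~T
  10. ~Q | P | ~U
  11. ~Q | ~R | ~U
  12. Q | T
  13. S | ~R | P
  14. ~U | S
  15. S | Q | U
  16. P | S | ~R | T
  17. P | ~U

Suppose U = 1.
The clause (S) is unit, so S = 1.
The clause (~T) is unit, so T = 0.
The clause (~P) is unit, so P = 0.
Now (P) is unsatisfied and unit — conflict.
So every satisfying assignment has U = False.

False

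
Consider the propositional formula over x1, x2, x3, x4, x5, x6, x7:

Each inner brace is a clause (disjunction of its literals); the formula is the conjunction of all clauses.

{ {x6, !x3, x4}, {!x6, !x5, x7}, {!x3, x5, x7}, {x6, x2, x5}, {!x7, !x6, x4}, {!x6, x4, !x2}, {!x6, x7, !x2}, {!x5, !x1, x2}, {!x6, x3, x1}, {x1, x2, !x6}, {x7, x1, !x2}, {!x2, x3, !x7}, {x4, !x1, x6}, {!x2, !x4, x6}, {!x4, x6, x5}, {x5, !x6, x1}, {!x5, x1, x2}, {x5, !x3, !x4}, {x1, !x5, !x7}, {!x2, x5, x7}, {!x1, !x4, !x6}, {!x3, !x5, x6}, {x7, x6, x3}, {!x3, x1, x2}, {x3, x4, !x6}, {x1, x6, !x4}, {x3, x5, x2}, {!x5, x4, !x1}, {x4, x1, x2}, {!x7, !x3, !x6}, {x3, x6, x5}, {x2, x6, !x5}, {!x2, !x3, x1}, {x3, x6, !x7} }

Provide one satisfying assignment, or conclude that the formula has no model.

UNSATISFIABLE

Case x6 = true:
Case x5 = false:
The clause (x1) is unit, so x1 = true.
The clause (!x4) is unit, so x4 = false.
The clause (!x7) is unit, so x7 = false.
The clause (!x3) is unit, so x3 = false.
Now (x3) is unsatisfied and unit — conflict.
Backtrack on x5: now try x5 = true.
The clause (x7) is unit, so x7 = true.
The clause (x4) is unit, so x4 = true.
The clause (x1) is unit, so x1 = true.
Now (!x1) is unsatisfied and unit — conflict.
Both values of x5 lead to a conflict.
Backtrack on x6: now try x6 = false.
Case x3 = false:
The clause (x7) is unit, so x7 = true.
Now (!x7) is unsatisfied and unit — conflict.
Backtrack on x3: now try x3 = true.
The clause (x4) is unit, so x4 = true.
The clause (!x2) is unit, so x2 = false.
The clause (x5) is unit, so x5 = true.
Now (!x5) is unsatisfied and unit — conflict.
Both values of x3 lead to a conflict.
Both values of x6 lead to a conflict.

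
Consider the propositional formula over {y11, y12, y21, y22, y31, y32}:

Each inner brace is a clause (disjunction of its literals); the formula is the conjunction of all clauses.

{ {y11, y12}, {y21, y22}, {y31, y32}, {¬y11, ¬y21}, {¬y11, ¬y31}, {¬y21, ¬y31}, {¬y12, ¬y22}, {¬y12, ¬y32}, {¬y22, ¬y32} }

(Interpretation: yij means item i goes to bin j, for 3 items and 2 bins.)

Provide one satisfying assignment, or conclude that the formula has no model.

UNSATISFIABLE

Suppose y11 = True.
From the singleton clause (¬y21), y21 = False.
From the singleton clause (y22), y22 = True.
From the singleton clause (¬y31), y31 = False.
From the singleton clause (y32), y32 = True.
Now (¬y32) is unsatisfied and unit — conflict.
Backtrack on y11: now try y11 = False.
From the singleton clause (y12), y12 = True.
From the singleton clause (¬y22), y22 = False.
From the singleton clause (y21), y21 = True.
From the singleton clause (¬y31), y31 = False.
From the singleton clause (y32), y32 = True.
Now (¬y32) is unsatisfied and unit — conflict.
Either choice for y11 ends in contradiction.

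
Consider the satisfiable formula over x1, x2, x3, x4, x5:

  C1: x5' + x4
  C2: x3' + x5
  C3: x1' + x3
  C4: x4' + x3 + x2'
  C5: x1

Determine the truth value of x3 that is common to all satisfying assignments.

Suppose x3 = 0.
The clause (x1') is unit, so x1 = 0.
Now (x1) is unsatisfied and unit — conflict.
So every satisfying assignment has x3 = True.

True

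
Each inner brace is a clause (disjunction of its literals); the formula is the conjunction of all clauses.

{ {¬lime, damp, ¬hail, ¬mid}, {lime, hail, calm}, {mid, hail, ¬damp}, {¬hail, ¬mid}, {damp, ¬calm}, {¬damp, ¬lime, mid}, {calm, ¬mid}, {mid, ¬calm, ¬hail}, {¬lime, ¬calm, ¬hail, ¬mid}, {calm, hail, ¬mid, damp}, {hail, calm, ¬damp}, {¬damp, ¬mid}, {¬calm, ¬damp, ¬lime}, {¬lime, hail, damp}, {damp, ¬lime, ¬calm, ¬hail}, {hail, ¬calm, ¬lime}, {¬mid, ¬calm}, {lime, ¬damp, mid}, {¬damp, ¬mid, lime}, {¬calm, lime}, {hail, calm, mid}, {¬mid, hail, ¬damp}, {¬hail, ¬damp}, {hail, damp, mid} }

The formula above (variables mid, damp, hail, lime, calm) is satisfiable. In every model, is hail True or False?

True

Suppose hail = False.
Try lime = True.
(damp) alone gives damp = True.
(mid) alone gives mid = True.
Now (¬mid) is unsatisfied and unit — conflict.
Backtrack on lime: now try lime = False.
(calm) alone gives calm = True.
Now (¬calm) is unsatisfied and unit — conflict.
Neither lime = True nor lime = False works.
So every satisfying assignment has hail = True.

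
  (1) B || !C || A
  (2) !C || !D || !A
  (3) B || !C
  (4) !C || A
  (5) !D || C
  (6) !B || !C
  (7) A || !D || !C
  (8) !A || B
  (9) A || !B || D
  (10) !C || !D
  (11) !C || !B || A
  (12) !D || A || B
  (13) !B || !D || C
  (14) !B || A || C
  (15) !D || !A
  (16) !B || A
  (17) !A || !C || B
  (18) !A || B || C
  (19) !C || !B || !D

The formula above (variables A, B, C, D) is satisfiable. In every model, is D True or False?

False

Suppose D = true.
From the singleton clause (C), C = true.
That conflicts with the unit clause (!C).
So every satisfying assignment has D = False.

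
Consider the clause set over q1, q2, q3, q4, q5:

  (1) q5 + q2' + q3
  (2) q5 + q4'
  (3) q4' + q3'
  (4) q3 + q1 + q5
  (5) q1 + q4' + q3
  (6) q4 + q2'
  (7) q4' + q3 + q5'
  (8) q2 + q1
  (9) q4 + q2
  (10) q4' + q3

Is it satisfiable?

Try q5 = 1.
Try q4 = 0.
Unit clause (q2') forces q2 = 0.
But (q2) is also a unit clause — contradiction.
So q4 must be the other value — set q4 = 1.
Unit clause (q3') forces q3 = 0.
But (q3) is also a unit clause — contradiction.
Either choice for q4 ends in contradiction.
So q5 must be the other value — set q5 = 0.
Unit clause (q4') forces q4 = 0.
Unit clause (q2') forces q2 = 0.
But (q2) is also a unit clause — contradiction.
Either choice for q5 ends in contradiction.
No assignment satisfies every clause.

No, unsatisfiable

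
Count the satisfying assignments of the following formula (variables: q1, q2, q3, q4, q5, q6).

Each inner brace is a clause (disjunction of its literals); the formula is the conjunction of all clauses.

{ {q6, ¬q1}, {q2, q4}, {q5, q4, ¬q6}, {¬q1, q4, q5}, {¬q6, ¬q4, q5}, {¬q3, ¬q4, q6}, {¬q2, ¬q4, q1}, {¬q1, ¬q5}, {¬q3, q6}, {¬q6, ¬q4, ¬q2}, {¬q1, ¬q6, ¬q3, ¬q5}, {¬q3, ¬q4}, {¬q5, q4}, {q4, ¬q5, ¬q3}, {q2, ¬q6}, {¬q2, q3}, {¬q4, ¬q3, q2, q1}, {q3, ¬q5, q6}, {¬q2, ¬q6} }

1

There are 2^6 = 64 truth assignments over (q1, q2, q3, q4, q5, q6).
Split on q3. With q3 = True, the clauses containing q3 are satisfied and ¬q3 drops from the rest; 0 of the 2^5 = 32 assignments to the other variables satisfy what remains.
With q3 = False, by the same count on the reduced clause set, 1 assignment works.
(One model: q1=F, q2=F, q3=F, q4=T, q5=F, q6=F.)
Total: 0 + 1 = 1.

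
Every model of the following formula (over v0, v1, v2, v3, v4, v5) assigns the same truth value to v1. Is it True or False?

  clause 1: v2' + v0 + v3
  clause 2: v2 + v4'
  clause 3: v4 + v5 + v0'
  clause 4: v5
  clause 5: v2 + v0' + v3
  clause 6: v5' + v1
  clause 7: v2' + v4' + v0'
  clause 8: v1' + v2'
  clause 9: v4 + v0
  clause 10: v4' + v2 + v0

Suppose v1 = 0.
(v5) alone gives v5 = 1.
That conflicts with the unit clause (v5').
So every satisfying assignment has v1 = True.

True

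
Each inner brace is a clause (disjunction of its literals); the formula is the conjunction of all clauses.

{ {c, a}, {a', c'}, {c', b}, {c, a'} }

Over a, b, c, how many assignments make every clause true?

1

There are 2^3 = 8 truth assignments over (a, b, c).
Check each against the 4 clauses (columns in the order a, b, c):
  F F F  ✗ fails (c + a)
  F F T  ✗ fails (c' + b)
  F T F  ✗ fails (c + a)
  F T T  ✓ satisfies all
  T F F  ✗ fails (c + a')
  T F T  ✗ fails (a' + c')
  T T F  ✗ fails (c + a')
  T T T  ✗ fails (a' + c')
1 of the 8 rows is a model.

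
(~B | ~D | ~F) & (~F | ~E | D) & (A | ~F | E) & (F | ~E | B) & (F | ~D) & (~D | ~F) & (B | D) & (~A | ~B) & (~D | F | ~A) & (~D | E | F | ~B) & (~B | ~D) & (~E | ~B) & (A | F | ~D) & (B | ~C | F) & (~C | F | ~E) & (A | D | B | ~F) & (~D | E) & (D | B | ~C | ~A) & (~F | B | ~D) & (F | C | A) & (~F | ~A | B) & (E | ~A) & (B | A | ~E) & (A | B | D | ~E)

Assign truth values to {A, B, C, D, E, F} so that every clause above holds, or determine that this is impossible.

A ↦ 0,  B ↦ 1,  C ↦ 1,  D ↦ 0,  E ↦ 0,  F ↦ 0

Branch on F: set F = 0.
The clause (~D) is unit, so D = 0.
The clause (B) is unit, so B = 1.
The clause (~A) is unit, so A = 0.
The clause (~E) is unit, so E = 0.
The clause (C) is unit, so C = 1.
All clauses are satisfied.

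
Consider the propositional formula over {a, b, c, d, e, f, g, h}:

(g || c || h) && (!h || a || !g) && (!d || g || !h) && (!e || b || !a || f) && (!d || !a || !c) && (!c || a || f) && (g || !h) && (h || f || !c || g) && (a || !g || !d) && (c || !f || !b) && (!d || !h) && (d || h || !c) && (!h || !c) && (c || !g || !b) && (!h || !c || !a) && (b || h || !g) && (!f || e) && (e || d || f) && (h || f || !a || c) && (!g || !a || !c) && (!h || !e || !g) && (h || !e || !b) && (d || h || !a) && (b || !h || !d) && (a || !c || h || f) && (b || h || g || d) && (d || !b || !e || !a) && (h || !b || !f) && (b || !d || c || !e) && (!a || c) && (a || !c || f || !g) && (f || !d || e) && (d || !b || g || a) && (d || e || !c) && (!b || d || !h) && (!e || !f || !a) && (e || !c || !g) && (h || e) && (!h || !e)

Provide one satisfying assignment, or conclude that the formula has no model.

Suppose g = false.
The clause (!h) is unit, so h = false.
The clause (c) is unit, so c = true.
The clause (f) is unit, so f = true.
The clause (d) is unit, so d = true.
The clause (!a) is unit, so a = false.
The clause (e) is unit, so e = true.
The clause (!b) is unit, so b = false.
This assignment satisfies each clause.

a=false,  b=false,  c=true,  d=true,  e=true,  f=true,  g=false,  h=false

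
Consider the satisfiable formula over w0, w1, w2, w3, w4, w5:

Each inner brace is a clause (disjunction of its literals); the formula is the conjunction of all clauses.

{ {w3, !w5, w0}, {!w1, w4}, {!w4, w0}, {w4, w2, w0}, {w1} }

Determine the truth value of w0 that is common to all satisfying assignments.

True

Suppose w0 = false.
The clause (!w4) is unit, so w4 = false.
The clause (!w1) is unit, so w1 = false.
Now (w1) is unsatisfied and unit — conflict.
So every satisfying assignment has w0 = True.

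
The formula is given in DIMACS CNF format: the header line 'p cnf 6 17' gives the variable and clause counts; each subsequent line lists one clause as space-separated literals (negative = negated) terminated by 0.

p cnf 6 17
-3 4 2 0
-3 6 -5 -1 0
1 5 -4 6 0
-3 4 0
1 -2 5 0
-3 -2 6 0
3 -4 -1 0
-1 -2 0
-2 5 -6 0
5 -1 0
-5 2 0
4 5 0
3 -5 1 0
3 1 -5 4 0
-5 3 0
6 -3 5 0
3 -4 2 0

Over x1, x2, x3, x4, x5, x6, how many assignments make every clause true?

2

There are 2^6 = 64 truth assignments over (x1, x2, x3, x4, x5, x6).
Split on x1. With x1 = True, the clauses containing x1 are satisfied and ¬x1 drops from the rest; 0 of the 2^5 = 32 assignments to the other variables satisfy what remains.
With x1 = False, by the same count on the reduced clause set, 2 assignments work.
Total: 0 + 2 = 2.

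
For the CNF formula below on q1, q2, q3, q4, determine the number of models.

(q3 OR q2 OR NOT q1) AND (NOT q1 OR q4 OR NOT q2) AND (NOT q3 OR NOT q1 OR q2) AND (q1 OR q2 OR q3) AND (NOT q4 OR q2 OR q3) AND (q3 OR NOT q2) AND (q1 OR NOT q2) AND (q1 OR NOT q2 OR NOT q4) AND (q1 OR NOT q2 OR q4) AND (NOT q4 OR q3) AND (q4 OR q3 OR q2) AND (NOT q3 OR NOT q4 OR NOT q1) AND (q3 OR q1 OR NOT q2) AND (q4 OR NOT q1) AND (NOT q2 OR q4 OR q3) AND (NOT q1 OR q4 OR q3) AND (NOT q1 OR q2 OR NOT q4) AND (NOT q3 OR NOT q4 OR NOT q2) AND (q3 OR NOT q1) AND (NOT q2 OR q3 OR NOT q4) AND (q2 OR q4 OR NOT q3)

1

There are 2^4 = 16 truth assignments over (q1, q2, q3, q4).
Split on q2. With q2 = true, the clauses containing q2 are satisfied and NOT q2 drops from the rest; 0 of the 2^3 = 8 assignments to the other variables satisfy what remains.
With q2 = false, by the same count on the reduced clause set, 1 assignment works.
(One model: q1=F, q2=F, q3=T, q4=T.)
Total: 0 + 1 = 1.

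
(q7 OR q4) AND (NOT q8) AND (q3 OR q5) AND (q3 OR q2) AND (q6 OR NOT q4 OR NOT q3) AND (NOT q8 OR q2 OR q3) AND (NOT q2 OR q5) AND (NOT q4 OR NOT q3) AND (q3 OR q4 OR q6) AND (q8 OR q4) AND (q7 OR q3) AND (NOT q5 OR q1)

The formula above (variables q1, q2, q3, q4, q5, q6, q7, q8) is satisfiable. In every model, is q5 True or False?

Suppose q5 = false.
From the singleton clause (NOT q8), q8 = false.
From the singleton clause (q3), q3 = true.
From the singleton clause (NOT q2), q2 = false.
From the singleton clause (NOT q4), q4 = false.
But (q4) is also a unit clause — contradiction.
So every satisfying assignment has q5 = True.

True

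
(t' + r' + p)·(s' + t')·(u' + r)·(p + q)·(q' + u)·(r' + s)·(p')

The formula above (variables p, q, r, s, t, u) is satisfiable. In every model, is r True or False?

True

Suppose r = 0.
Unit clause (u') forces u = 0.
Unit clause (q') forces q = 0.
Unit clause (p) forces p = 1.
That conflicts with the unit clause (p').
So every satisfying assignment has r = True.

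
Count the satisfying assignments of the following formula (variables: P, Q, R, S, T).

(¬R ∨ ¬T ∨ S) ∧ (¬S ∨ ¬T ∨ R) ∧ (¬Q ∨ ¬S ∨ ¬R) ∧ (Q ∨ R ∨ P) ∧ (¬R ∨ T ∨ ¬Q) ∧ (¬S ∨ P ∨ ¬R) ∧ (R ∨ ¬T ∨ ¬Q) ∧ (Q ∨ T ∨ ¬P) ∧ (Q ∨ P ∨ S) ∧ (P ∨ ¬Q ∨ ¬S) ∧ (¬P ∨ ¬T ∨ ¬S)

There are 2^5 = 32 truth assignments over (P, Q, R, S, T).
Split on P. With P = True, the clauses containing P are satisfied and ¬P drops from the rest; 3 of the 2^4 = 16 assignments to the other variables satisfy what remains.
With P = False, by the same count on the reduced clause set, 1 assignment works.
Total: 3 + 1 = 4.

4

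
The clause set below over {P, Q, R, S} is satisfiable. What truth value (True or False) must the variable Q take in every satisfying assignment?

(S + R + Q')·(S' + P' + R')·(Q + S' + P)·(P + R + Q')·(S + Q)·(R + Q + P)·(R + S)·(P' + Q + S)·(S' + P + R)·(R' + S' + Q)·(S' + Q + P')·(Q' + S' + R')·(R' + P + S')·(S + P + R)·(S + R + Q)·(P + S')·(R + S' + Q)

Suppose Q = 0.
From the singleton clause (S), S = 1.
From the singleton clause (P), P = 1.
But (P') is also a unit clause — contradiction.
So every satisfying assignment has Q = True.

True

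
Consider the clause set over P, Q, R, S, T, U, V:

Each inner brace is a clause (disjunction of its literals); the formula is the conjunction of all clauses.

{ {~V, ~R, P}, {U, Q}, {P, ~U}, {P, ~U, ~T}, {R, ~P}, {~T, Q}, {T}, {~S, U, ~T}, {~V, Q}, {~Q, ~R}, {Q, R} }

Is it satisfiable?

The clause (T) is unit, so T = 1.
The clause (Q) is unit, so Q = 1.
The clause (~R) is unit, so R = 0.
The clause (~P) is unit, so P = 0.
The clause (~U) is unit, so U = 0.
The clause (~S) is unit, so S = 0.
No clause remains; V is free.
A satisfying assignment: P=0; Q=1; R=0; S=0; T=1; U=0; V=1.

Yes, satisfiable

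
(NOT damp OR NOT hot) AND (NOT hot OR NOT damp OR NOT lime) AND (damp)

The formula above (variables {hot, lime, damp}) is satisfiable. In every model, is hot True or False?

Suppose hot = true.
The clause (NOT damp) is unit, so damp = false.
That conflicts with the unit clause (damp).
So every satisfying assignment has hot = False.

False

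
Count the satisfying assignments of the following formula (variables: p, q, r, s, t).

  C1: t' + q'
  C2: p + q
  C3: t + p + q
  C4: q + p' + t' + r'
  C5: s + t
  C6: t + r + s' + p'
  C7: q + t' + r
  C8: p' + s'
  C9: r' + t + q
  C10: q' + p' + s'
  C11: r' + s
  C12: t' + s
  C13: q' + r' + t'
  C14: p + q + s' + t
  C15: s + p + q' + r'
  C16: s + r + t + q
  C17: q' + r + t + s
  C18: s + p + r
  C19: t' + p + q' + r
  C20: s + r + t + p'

There are 2^5 = 32 truth assignments over (p, q, r, s, t).
Split on s. With s = 1, the clauses containing s are satisfied and s' drops from the rest; 2 of the 2^4 = 16 assignments to the other variables satisfy what remains.
With s = 0, by the same count on the reduced clause set, 0 assignments work.
(One model: p=F, q=T, r=F, s=T, t=F.)
Total: 2 + 0 = 2.

2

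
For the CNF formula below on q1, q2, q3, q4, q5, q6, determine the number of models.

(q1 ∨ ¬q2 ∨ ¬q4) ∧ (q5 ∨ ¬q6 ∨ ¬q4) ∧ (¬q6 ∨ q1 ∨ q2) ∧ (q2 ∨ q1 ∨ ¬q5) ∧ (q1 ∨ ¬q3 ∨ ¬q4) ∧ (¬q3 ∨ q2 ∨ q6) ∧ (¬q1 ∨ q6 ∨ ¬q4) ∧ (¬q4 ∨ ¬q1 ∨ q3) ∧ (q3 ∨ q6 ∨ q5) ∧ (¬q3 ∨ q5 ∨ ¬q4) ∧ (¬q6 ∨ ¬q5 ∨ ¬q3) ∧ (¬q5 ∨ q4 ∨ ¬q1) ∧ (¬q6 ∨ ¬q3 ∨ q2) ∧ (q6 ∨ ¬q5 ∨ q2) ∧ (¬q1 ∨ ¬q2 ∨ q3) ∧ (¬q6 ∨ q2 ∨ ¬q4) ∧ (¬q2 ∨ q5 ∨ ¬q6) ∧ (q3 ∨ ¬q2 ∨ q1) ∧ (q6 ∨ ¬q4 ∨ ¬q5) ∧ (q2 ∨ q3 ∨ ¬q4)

There are 2^6 = 64 truth assignments over (q1, q2, q3, q4, q5, q6).
Split on q1. With q1 = True, the clauses containing q1 are satisfied and ¬q1 drops from the rest; 2 of the 2^5 = 32 assignments to the other variables satisfy what remains.
With q1 = False, by the same count on the reduced clause set, 2 assignments work.
Total: 2 + 2 = 4.

4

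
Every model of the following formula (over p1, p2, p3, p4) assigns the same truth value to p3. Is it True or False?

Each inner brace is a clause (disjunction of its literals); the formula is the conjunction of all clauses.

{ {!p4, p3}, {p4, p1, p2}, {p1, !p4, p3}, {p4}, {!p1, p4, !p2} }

True

Suppose p3 = false.
The clause (!p4) is unit, so p4 = false.
That conflicts with the unit clause (p4).
So every satisfying assignment has p3 = True.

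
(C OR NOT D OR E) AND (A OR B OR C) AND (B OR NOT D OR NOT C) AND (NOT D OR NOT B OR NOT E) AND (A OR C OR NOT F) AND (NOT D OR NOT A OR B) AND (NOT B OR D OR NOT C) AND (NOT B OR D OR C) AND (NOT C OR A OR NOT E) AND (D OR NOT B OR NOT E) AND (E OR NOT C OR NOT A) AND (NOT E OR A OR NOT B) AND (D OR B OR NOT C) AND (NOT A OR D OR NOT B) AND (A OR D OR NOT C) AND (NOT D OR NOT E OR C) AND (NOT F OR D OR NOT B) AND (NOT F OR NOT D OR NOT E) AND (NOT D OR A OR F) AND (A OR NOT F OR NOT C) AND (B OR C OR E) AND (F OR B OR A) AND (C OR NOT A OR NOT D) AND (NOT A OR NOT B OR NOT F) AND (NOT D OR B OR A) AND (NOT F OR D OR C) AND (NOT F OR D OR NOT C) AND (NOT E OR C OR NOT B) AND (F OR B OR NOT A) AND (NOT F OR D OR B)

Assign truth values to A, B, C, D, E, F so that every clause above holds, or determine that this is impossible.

UNSATISFIABLE

Suppose C = true.
Suppose B = true.
From the singleton clause (D), D = true.
From the singleton clause (NOT E), E = false.
From the singleton clause (NOT A), A = false.
From the singleton clause (F), F = true.
Now (NOT F) is unsatisfied and unit — conflict.
That branch fails; take B = false instead.
From the singleton clause (NOT D), D = false.
Now (D) is unsatisfied and unit — conflict.
Neither B = true nor B = false works.
That branch fails; take C = false instead.
Suppose D = false.
From the singleton clause (NOT B), B = false.
From the singleton clause (A), A = true.
From the singleton clause (E), E = true.
From the singleton clause (NOT F), F = false.
Now (F) is unsatisfied and unit — conflict.
That branch fails; take D = true instead.
From the singleton clause (E), E = true.
Now (NOT E) is unsatisfied and unit — conflict.
Neither D = true nor D = false works.
Neither C = true nor C = false works.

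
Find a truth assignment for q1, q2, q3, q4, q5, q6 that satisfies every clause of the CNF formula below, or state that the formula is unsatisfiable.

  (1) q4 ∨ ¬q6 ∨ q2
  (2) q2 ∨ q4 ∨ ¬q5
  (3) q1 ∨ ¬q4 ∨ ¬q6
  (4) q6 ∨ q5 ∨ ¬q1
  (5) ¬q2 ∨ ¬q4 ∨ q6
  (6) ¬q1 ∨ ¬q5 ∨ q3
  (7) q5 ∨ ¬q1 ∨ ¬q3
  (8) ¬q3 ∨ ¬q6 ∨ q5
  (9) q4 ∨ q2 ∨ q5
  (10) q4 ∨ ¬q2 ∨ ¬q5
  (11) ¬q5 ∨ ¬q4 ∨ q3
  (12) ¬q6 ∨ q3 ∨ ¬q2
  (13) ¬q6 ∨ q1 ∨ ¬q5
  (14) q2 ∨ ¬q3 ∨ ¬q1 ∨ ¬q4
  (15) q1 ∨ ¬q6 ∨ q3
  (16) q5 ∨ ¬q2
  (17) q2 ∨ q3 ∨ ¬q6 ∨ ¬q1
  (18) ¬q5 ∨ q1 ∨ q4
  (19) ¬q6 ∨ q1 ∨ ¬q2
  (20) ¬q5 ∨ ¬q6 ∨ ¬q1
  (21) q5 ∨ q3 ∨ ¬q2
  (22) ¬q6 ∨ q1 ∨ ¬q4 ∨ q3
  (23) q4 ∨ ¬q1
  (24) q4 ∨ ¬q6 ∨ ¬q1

Case q5 = False:
Unit clause (¬q2) forces q2 = False.
Unit clause (q4) forces q4 = True.
Case q1 = False:
Unit clause (¬q6) forces q6 = False.
All clauses hold; q3 can take either value.

q1 ↦ False,  q2 ↦ False,  q3 ↦ True,  q4 ↦ True,  q5 ↦ False,  q6 ↦ False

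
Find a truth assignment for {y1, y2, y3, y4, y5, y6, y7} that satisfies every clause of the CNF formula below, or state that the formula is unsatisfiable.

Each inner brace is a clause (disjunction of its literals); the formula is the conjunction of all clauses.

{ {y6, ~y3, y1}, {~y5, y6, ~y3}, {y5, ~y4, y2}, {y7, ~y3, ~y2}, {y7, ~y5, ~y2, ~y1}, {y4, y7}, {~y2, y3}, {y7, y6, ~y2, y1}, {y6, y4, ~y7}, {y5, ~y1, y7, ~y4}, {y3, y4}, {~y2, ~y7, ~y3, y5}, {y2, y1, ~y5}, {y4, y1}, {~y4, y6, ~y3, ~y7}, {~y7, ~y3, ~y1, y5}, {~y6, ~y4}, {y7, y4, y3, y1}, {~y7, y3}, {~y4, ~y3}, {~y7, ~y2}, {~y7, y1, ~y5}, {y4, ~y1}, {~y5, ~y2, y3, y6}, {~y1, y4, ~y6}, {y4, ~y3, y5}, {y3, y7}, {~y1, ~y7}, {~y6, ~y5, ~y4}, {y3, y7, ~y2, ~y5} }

Case y4 = 1:
Unit clause (~y6) forces y6 = 0.
Unit clause (~y3) forces y3 = 0.
Unit clause (~y2) forces y2 = 0.
Unit clause (y5) forces y5 = 1.
Unit clause (y1) forces y1 = 1.
Unit clause (~y7) forces y7 = 0.
That conflicts with the unit clause (y7).
That branch fails; take y4 = 0 instead.
Unit clause (y7) forces y7 = 1.
Unit clause (y6) forces y6 = 1.
Unit clause (y3) forces y3 = 1.
Unit clause (y1) forces y1 = 1.
That conflicts with the unit clause (~y1).
Either choice for y4 ends in contradiction.

UNSATISFIABLE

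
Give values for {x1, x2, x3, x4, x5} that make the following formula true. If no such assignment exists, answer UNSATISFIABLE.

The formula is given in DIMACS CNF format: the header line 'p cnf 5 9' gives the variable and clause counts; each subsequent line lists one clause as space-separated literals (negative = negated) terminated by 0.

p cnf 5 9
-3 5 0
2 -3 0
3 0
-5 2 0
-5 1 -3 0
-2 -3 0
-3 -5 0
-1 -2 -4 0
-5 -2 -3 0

UNSATISFIABLE

From the singleton clause (x3), x3 = True.
From the singleton clause (x5), x5 = True.
Now (¬x5) is unsatisfied and unit — conflict.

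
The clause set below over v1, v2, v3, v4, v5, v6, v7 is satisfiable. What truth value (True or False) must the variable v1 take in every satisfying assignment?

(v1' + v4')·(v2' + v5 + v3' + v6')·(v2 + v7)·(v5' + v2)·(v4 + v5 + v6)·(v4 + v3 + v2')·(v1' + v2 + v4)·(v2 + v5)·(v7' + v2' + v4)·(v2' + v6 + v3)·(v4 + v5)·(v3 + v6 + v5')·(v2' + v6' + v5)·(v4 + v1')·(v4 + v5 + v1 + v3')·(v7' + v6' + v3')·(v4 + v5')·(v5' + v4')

Suppose v1 = 1.
Unit clause (v4') forces v4 = 0.
Now (v4) is unsatisfied and unit — conflict.
So every satisfying assignment has v1 = False.

False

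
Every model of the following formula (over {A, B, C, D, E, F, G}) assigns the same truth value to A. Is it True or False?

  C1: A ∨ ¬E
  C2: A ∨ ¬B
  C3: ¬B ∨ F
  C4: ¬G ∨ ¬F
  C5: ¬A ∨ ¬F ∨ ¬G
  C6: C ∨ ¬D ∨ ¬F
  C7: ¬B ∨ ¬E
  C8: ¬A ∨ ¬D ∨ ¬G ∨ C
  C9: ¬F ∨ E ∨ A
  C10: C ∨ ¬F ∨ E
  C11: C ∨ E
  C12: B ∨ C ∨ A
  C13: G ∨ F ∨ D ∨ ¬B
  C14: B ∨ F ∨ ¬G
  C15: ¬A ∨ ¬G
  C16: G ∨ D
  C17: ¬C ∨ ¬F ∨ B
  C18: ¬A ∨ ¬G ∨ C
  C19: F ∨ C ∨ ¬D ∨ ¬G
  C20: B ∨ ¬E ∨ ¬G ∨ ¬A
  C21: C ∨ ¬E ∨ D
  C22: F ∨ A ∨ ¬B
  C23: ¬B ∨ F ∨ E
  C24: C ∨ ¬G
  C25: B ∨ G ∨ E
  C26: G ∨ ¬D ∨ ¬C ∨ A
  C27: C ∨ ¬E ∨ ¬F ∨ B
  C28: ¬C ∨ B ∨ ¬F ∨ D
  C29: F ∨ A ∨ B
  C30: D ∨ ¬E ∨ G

Suppose A = False.
The clause (¬E) is unit, so E = False.
The clause (¬B) is unit, so B = False.
The clause (¬F) is unit, so F = False.
That conflicts with the unit clause (F).
So every satisfying assignment has A = True.

True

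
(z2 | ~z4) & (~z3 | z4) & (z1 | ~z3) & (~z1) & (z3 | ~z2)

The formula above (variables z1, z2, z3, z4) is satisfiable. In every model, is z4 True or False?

Suppose z4 = 1.
From the singleton clause (z2), z2 = 1.
From the singleton clause (~z1), z1 = 0.
From the singleton clause (~z3), z3 = 0.
But (z3) is also a unit clause — contradiction.
So every satisfying assignment has z4 = False.

False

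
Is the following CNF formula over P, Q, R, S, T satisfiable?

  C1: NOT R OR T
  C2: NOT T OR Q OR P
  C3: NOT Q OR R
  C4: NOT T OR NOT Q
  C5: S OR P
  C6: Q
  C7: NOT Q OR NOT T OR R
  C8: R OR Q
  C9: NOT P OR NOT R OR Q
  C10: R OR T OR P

From the singleton clause (Q), Q = true.
From the singleton clause (R), R = true.
From the singleton clause (T), T = true.
But (NOT T) is also a unit clause — contradiction.
No assignment satisfies every clause.

Unsatisfiable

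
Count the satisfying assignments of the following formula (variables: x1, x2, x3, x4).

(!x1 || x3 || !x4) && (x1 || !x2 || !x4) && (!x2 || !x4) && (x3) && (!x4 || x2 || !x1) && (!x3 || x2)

2

There are 2^4 = 16 truth assignments over (x1, x2, x3, x4).
Check each against the 6 clauses (columns in the order x1, x2, x3, x4):
  F F F F  ✗ fails (x3)
  F F F T  ✗ fails (x3)
  F F T F  ✗ fails (!x3 || x2)
  F F T T  ✗ fails (!x3 || x2)
  F T F F  ✗ fails (x3)
  F T F T  ✗ fails (x1 || !x2 || !x4)
  F T T F  ✓ satisfies all
  F T T T  ✗ fails (x1 || !x2 || !x4)
  T F F F  ✗ fails (x3)
  T F F T  ✗ fails (!x1 || x3 || !x4)
  T F T F  ✗ fails (!x3 || x2)
  T F T T  ✗ fails (!x4 || x2 || !x1)
  T T F F  ✗ fails (x3)
  T T F T  ✗ fails (!x1 || x3 || !x4)
  T T T F  ✓ satisfies all
  T T T T  ✗ fails (!x2 || !x4)
2 of the 16 rows are models.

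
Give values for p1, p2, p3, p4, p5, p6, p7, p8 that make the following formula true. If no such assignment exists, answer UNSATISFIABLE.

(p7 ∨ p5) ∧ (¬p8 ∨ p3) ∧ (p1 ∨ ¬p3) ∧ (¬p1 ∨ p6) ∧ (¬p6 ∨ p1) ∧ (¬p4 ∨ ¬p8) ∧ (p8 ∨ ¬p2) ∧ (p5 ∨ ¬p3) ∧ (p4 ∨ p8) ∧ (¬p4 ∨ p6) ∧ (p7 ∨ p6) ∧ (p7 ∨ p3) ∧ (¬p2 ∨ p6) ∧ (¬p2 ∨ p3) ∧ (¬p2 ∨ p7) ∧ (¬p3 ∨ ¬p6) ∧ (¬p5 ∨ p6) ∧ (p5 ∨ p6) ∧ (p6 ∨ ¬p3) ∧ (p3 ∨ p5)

Case p7 = True:
Case p8 = False:
From the singleton clause (¬p2), p2 = False.
From the singleton clause (p4), p4 = True.
From the singleton clause (p6), p6 = True.
From the singleton clause (p1), p1 = True.
From the singleton clause (¬p3), p3 = False.
From the singleton clause (p5), p5 = True.
Every clause now holds.

p1: True; p2: False; p3: False; p4: True; p5: True; p6: True; p7: True; p8: False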